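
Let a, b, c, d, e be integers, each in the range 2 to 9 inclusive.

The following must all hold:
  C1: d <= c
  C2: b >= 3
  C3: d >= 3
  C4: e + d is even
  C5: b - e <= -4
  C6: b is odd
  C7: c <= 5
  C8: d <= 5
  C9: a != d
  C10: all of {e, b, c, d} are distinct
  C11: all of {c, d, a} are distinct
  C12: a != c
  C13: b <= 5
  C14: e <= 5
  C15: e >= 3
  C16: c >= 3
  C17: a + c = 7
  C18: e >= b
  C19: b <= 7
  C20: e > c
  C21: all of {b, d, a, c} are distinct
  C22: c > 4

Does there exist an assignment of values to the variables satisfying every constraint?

Unsatisfiable

Constraints 2, 3, 7, 8, 13, 14, 15, and 16 confine each of e, b, c, d to the 3 values {3, …, 5}.
Constraint 10 requires all 4 of them to be distinct, but only 3 values are available — impossible by the pigeonhole principle.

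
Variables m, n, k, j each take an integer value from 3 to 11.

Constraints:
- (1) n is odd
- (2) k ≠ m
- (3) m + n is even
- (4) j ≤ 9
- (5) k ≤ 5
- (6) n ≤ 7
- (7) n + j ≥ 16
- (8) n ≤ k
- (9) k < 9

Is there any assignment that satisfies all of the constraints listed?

From constraints 5 and 8: n ≤ k ≤ 5. From constraint 4: j ≤ 9. Hence n + j ≤ 14. But constraint 7 requires n + j ≥ 16, and 16 > 14. Contradiction.

Unsatisfiable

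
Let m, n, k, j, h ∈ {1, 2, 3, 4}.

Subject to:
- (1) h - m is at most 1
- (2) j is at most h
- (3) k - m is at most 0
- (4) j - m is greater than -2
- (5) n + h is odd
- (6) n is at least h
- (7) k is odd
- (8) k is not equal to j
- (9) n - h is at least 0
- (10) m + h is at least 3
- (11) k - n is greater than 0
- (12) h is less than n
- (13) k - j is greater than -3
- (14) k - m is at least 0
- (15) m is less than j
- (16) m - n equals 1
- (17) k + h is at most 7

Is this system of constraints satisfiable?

Constraints 2, 3, 6, 11, and 15 give j ≤ h, h ≤ n, n < k, k ≤ m, m < j. Chaining: j ≤ h ≤ n < k ≤ m < j, which forces j < j — impossible.

Unsatisfiable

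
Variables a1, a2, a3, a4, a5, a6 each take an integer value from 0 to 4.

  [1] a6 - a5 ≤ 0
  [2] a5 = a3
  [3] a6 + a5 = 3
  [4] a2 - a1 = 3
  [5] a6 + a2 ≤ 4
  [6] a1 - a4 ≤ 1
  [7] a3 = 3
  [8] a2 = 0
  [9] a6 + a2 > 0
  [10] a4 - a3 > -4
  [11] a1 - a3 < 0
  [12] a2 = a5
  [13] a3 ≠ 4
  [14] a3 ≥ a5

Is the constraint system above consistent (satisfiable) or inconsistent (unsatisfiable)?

Unsatisfiable

Constraint 8 fixes a2 = 0 and constraint 7 fixes a3 = 3. Constraints 2 and 12 give a2 = a5 = a3, so a2 = a3. But 0 ≠ 3 — contradiction.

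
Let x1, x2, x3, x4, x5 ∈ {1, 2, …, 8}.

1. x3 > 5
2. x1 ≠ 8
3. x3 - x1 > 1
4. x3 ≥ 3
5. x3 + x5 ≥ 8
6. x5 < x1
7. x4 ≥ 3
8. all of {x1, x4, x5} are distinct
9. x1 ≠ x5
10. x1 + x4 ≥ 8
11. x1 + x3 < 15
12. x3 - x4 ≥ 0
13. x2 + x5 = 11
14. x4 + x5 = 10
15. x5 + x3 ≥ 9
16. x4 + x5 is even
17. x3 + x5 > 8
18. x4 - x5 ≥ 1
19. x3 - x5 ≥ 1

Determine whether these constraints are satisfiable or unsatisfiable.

Satisfiable

Setting (x1, x2, x3, x4, x5) = (5, 7, 7, 6, 4) satisfies everything: constraint 3: x3 - x1 = 2; constraint 5: x3 + x5 = 11; constraint 10: x1 + x4 = 11, and the others follow.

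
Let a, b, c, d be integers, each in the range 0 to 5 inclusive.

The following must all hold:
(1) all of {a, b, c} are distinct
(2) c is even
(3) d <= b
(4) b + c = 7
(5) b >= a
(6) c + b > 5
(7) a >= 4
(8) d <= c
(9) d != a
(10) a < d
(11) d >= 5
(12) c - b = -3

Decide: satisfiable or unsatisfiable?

Unsatisfiable

From constraints 5 and 7: b ≥ a ≥ 4. From constraints 8 and 11: c ≥ d ≥ 5. Hence b + c ≥ 9. But constraint 4 requires b + c = 7, and 7 < 9. Contradiction.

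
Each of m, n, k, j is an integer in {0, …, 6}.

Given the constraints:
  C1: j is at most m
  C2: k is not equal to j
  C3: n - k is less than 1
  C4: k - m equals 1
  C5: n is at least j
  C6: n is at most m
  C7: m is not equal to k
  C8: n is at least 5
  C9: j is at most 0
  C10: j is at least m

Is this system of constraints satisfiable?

Unsatisfiable

From constraints 6 and 8: m ≥ n and n ≥ 5, so m ≥ 5. From constraints 9 and 10: m ≤ j and j ≤ 0, so m ≤ 0. But 0 < 5, so no value of m works.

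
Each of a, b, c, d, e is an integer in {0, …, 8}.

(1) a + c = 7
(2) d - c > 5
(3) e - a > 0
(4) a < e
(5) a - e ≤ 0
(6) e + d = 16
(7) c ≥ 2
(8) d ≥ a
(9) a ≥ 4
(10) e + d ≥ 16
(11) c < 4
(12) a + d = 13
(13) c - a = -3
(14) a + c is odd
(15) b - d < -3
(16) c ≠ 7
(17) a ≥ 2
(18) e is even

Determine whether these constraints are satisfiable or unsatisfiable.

One satisfying assignment is a = 5, b = 4, c = 2, d = 8, e = 8.
For the less obvious constraints — constraint 1: a + c = 7; constraint 2: d - c = 6 — and the others hold by inspection.

Satisfiable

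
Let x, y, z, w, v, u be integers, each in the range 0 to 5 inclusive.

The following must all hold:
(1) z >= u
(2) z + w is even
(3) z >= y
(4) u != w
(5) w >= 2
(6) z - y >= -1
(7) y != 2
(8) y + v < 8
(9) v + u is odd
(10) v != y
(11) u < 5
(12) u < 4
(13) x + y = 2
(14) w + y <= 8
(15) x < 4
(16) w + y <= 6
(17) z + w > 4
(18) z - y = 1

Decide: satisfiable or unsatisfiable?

Satisfiable

The assignment x = 2, y = 0, z = 1, w = 5, v = 5, u = 0 works:
  constraint 6 holds since z - y = 1.
  constraint 8 holds since y + v = 5.
The rest check out directly.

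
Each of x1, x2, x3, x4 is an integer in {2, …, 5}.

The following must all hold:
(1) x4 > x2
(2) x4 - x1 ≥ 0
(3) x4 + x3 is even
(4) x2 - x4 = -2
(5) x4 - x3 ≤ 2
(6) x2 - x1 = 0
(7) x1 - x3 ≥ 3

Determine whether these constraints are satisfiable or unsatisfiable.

Constraints 2, 5, and 7 give x3 − x4 ≥ -2, x4 − x1 ≥ 0, x1 − x3 ≥ 3.
Adding all 3 inequalities: the left sides telescope to 0, and the right sides sum to (-2) + 0 + 3 = 1. So 0 ≥ 1, which is false.

Unsatisfiable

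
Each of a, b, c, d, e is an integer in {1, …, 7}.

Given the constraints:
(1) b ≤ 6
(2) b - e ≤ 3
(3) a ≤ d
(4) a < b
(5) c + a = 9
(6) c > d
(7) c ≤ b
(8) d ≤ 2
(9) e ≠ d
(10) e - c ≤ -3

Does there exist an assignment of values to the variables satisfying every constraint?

From constraints 1 and 7: c ≤ b ≤ 6. From constraints 3 and 8: a ≤ d ≤ 2. Hence c + a ≤ 8. But constraint 5 requires c + a = 9, and 9 > 8. Contradiction.

Unsatisfiable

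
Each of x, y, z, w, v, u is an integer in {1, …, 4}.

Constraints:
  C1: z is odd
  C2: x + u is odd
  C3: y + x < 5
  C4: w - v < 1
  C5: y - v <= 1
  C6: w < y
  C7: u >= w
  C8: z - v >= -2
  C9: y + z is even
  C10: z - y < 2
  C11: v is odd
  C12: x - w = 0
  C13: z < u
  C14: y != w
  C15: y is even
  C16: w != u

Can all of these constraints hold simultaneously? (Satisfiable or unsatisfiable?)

Unsatisfiable

Constraint 15 makes y even and constraint 1 makes z odd, so y + z must be odd. Constraint 9 says y + z is even — contradiction.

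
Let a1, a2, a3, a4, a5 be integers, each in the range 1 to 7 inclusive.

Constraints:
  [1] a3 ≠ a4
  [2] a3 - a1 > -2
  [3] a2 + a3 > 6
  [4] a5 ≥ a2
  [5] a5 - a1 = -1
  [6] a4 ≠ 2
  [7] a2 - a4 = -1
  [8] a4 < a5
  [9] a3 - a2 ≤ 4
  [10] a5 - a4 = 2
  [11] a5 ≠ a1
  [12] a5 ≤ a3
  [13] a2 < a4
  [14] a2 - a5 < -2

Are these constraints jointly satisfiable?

Satisfiable

Try a1 = 6, a2 = 2, a3 = 5, a4 = 3, a5 = 5.
Check constraint 2: a3 - a1 = -1; constraint 3: a2 + a3 = 7. The remaining constraints are straightforward to verify.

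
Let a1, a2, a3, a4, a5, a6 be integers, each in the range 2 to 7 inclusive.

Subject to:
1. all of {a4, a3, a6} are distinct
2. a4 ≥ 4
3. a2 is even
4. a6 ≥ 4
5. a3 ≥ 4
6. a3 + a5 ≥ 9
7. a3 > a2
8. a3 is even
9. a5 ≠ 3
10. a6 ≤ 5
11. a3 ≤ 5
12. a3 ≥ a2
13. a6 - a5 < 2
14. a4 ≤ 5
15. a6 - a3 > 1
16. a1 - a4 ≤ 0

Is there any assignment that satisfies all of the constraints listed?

Unsatisfiable

Constraints 2, 4, 5, 10, 11, and 14 confine each of a4, a3, a6 to the 2 values {4, 5}.
Constraint 1 requires all 3 of them to be distinct, but only 2 values are available — impossible by the pigeonhole principle.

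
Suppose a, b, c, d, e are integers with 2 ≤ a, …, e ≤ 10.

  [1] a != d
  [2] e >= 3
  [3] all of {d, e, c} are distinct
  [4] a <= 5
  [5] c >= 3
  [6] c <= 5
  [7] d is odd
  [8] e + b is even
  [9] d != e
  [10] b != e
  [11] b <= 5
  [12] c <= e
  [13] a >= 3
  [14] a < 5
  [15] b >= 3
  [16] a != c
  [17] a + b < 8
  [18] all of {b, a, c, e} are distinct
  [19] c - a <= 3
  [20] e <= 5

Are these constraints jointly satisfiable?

Unsatisfiable

Constraints 2, 4, 5, 6, 11, 13, 15, and 20 confine each of b, a, c, e to the 3 values {3, …, 5}.
Constraint 18 requires all 4 of them to be distinct, but only 3 values are available — impossible by the pigeonhole principle.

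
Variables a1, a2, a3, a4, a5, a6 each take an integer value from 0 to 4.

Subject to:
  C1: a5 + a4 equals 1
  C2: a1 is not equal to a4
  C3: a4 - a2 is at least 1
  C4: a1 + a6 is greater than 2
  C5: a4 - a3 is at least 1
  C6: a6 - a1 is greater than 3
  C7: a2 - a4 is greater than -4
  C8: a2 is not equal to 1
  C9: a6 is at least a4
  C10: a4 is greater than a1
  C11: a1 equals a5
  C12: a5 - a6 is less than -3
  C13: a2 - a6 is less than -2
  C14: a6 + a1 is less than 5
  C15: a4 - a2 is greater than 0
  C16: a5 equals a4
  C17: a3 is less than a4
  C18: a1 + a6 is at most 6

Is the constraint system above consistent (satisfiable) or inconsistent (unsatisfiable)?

Unsatisfiable

From constraints 11 and 16, a1 = a5 = a4, so a1 = a4. But constraint 2 says a1 ≠ a4. Contradiction.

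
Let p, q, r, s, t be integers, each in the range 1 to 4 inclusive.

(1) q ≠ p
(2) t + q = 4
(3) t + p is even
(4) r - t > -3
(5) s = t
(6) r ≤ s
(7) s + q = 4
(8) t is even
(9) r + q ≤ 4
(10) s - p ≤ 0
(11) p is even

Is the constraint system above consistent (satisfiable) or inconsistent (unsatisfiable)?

Try p = 4, q = 2, r = 2, s = 2, t = 2.
Check constraint 2: t + q = 4; constraint 4: r - t = 0. The remaining constraints are straightforward to verify.

Satisfiable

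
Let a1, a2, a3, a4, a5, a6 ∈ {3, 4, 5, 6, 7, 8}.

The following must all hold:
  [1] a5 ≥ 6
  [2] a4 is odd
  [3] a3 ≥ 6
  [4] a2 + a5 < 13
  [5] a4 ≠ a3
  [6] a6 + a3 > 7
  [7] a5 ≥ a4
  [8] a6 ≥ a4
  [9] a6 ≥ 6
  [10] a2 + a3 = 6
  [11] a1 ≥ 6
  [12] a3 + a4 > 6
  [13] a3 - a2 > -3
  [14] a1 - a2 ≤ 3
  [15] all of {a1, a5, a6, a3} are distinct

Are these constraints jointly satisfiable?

Constraints 1, 3, 9, and 11 confine each of a1, a5, a6, a3 to the 3 values {6, …, 8} (the domain already gives each ≤ 8).
Constraint 15 requires all 4 of them to be distinct, but only 3 values are available — impossible by the pigeonhole principle.

Unsatisfiable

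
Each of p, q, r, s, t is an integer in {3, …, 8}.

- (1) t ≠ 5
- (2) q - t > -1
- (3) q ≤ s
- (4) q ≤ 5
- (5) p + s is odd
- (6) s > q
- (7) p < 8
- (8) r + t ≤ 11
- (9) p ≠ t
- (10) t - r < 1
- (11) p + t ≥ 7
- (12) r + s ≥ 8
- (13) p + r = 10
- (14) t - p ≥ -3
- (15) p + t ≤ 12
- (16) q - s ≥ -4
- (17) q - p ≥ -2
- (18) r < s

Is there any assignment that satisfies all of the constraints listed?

The assignment p = 6, q = 5, r = 4, s = 7, t = 4 works:
  constraint 2 holds since q - t = 1.
  constraint 8 holds since r + t = 8.
  constraint 10 holds since t - r = 0.
The rest check out directly.

Satisfiable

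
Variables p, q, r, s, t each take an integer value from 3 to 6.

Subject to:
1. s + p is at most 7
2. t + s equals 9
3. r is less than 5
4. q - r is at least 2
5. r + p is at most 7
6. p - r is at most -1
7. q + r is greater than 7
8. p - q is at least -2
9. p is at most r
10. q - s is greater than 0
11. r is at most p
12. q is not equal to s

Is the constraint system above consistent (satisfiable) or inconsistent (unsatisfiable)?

Constraints 4, 6, and 8 give p − q ≥ -2, q − r ≥ 2, r − p ≥ 1.
Adding all 3 inequalities: the left sides telescope to 0, and the right sides sum to (-2) + 2 + 1 = 1. So 0 ≥ 1, which is false.

Unsatisfiable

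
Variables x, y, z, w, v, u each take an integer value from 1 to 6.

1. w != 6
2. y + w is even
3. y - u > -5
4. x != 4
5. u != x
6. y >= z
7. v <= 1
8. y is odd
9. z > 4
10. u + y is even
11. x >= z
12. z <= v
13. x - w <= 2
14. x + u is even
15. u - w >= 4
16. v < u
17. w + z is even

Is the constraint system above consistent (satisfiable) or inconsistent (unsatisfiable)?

Unsatisfiable

From constraint 9: z ≥ 5. From constraints 7 and 12: z ≤ v and v ≤ 1, so z ≤ 1. But 1 < 5, so no value of z works.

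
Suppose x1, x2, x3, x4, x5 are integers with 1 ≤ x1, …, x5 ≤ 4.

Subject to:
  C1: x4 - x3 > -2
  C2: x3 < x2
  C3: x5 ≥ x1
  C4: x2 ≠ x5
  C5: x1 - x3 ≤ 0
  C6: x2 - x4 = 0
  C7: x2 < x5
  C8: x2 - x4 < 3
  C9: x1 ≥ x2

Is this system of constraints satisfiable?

Constraints 2, 5, and 9 give x3 < x2, x2 ≤ x1, x1 ≤ x3. Chaining: x3 < x2 ≤ x1 ≤ x3, which forces x3 < x3 — impossible.

Unsatisfiable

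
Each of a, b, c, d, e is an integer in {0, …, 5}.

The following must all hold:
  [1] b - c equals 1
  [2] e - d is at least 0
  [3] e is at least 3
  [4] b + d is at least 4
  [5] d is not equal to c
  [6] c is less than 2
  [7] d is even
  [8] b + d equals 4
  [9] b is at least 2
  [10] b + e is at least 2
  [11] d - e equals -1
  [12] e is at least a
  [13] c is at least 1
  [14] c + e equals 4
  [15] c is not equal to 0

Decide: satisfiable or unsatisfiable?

Try a = 2, b = 2, c = 1, d = 2, e = 3.
Check constraint 1: b - c = 1; constraint 2: e - d = 1. The remaining constraints are straightforward to verify.

Satisfiable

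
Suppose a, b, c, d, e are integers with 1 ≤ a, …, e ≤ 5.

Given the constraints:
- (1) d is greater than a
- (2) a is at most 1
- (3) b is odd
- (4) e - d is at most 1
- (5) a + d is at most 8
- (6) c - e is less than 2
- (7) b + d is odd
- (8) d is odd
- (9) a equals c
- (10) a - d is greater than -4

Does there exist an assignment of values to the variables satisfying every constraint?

Constraint 3 makes b odd and constraint 8 makes d odd, so b + d must be even. Constraint 7 says b + d is odd — contradiction.

Unsatisfiable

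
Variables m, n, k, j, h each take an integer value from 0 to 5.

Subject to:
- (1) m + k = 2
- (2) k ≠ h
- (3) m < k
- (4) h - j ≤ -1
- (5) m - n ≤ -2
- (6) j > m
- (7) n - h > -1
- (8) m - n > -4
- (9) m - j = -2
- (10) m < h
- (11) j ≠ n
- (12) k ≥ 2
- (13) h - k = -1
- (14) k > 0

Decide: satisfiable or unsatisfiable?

Satisfiable

The assignment m = 0, n = 3, k = 2, j = 2, h = 1 works:
  constraint 1 holds since m + k = 2.
  constraint 4 holds since h - j = -1.
  constraint 5 holds since m - n = -3.
The rest check out directly.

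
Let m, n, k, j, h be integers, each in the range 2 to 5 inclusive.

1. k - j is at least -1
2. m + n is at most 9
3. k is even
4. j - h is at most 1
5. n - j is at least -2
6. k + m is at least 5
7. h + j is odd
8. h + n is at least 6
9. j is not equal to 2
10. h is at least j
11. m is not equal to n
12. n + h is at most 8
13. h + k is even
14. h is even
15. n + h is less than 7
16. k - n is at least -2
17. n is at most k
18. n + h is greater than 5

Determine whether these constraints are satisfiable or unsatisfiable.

Take m = 4, n = 2, k = 2, j = 3, h = 4. Then constraint 1: k - j = -1; constraint 2: m + n = 6, and every other listed constraint is also met.

Satisfiable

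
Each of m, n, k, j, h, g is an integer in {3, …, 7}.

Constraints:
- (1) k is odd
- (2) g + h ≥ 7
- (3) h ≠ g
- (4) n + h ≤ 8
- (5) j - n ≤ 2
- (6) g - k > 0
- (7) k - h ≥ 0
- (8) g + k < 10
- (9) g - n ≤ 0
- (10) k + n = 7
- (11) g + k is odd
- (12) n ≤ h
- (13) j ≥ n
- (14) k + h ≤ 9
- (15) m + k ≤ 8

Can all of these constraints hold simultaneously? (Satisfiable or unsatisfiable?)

Unsatisfiable

Constraints 6, 7, 9, and 12 give g ≤ n, n ≤ h, h ≤ k, k < g. Chaining: g ≤ n ≤ h ≤ k < g, which forces g < g — impossible.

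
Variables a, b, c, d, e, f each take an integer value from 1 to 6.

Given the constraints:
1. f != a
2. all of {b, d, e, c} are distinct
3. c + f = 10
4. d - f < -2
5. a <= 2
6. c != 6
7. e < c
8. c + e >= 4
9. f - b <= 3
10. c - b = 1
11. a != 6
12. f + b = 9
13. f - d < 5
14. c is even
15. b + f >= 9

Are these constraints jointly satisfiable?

Setting (a, b, c, d, e, f) = (2, 3, 4, 2, 1, 6) satisfies everything: constraint 3: c + f = 10; constraint 4: d - f = -4, and the others follow.

Satisfiable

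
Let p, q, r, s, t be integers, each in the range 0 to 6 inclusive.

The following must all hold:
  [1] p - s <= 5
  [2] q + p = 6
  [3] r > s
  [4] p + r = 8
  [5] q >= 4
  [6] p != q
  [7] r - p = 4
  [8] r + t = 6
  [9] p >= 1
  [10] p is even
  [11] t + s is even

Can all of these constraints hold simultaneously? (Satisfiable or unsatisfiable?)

Satisfiable

Take p = 2, q = 4, r = 6, s = 0, t = 0. Then constraint 1: p - s = 2; constraint 2: q + p = 6; constraint 4: p + r = 8, and every other listed constraint is also met.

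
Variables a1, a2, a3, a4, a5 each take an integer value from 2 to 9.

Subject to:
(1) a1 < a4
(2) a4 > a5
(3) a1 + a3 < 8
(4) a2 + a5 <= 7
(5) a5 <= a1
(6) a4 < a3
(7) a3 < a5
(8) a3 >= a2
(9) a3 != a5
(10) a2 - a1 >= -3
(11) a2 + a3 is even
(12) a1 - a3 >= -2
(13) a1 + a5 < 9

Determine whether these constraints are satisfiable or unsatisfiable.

Unsatisfiable

Constraints 1, 5, 6, and 7 give a4 < a3, a3 < a5, a5 ≤ a1, a1 < a4. Chaining: a4 < a3 < a5 ≤ a1 < a4, which forces a4 < a4 — impossible.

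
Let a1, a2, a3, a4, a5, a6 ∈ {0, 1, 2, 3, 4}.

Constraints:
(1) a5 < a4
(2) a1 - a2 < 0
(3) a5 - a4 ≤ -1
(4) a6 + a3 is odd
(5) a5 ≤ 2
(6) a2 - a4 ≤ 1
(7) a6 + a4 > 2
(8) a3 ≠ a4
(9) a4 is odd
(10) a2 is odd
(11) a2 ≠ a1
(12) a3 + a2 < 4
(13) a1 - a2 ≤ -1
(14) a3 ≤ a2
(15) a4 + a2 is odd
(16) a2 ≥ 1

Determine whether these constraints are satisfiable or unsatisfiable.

Constraint 9 makes a4 odd and constraint 10 makes a2 odd, so a4 + a2 must be even. Constraint 15 says a4 + a2 is odd — contradiction.

Unsatisfiable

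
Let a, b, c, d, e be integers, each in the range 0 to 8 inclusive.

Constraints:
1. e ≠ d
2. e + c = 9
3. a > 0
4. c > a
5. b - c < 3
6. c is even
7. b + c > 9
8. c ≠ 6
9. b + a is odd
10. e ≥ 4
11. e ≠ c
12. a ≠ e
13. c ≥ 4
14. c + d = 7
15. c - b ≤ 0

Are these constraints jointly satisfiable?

Satisfiable

Setting (a, b, c, d, e) = (3, 6, 4, 3, 5) satisfies everything: constraint 2: e + c = 9; constraint 5: b - c = 2, and the others follow.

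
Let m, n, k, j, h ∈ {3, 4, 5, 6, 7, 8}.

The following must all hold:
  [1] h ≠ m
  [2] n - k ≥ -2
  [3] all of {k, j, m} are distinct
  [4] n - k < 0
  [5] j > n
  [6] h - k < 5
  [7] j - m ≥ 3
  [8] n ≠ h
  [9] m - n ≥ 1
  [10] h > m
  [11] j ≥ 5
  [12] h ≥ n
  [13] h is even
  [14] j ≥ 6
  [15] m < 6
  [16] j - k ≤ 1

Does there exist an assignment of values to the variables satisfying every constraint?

Constraints 2, 7, 9, and 16 give m − n ≥ 1, n − k ≥ -2, k − j ≥ -1, j − m ≥ 3.
Adding all 4 inequalities: the left sides telescope to 0, and the right sides sum to 1 + (-2) + (-1) + 3 = 1. So 0 ≥ 1, which is false.

Unsatisfiable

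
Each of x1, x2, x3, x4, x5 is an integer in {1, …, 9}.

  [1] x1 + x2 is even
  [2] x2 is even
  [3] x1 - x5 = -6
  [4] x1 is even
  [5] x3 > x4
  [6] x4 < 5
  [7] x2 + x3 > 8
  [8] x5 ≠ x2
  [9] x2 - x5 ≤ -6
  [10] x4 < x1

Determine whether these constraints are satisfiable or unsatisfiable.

Satisfiable

Take x1 = 2, x2 = 2, x3 = 7, x4 = 1, x5 = 8. Then constraint 3: x1 - x5 = -6; constraint 7: x2 + x3 = 9; constraint 9: x2 - x5 = -6, and every other listed constraint is also met.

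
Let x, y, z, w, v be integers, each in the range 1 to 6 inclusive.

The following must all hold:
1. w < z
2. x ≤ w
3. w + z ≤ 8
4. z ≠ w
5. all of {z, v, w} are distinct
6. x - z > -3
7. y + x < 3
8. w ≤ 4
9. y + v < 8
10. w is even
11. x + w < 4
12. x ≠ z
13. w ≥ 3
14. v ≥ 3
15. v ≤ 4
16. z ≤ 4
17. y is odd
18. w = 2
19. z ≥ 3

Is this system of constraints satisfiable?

Unsatisfiable

Constraints 8, 13, 14, 15, 16, and 19 confine each of z, v, w to the 2 values {3, 4}.
Constraint 5 requires all 3 of them to be distinct, but only 2 values are available — impossible by the pigeonhole principle.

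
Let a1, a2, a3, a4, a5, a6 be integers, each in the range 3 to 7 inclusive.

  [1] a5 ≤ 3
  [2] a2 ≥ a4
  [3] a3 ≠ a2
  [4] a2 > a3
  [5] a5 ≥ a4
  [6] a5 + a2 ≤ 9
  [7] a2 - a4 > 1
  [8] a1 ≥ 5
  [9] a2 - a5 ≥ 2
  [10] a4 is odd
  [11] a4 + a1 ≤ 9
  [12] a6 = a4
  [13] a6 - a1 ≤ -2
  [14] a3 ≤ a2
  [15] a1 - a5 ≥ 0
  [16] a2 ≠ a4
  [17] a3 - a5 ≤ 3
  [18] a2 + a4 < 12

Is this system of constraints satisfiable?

Satisfiable

The assignment a1 = 5, a2 = 6, a3 = 3, a4 = 3, a5 = 3, a6 = 3 works:
  constraint 6 holds since a5 + a2 = 9.
  constraint 7 holds since a2 - a4 = 3.
The rest check out directly.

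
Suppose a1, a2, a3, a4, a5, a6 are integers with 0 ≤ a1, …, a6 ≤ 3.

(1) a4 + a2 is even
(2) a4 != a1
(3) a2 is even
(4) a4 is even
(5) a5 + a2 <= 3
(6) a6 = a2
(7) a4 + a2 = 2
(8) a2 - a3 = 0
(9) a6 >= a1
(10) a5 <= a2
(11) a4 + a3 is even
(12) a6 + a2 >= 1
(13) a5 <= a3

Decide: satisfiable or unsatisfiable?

Take a1 = 2, a2 = 2, a3 = 2, a4 = 0, a5 = 1, a6 = 2. Then constraint 5: a5 + a2 = 3; constraint 7: a4 + a2 = 2; constraint 8: a2 - a3 = 0, and every other listed constraint is also met.

Satisfiable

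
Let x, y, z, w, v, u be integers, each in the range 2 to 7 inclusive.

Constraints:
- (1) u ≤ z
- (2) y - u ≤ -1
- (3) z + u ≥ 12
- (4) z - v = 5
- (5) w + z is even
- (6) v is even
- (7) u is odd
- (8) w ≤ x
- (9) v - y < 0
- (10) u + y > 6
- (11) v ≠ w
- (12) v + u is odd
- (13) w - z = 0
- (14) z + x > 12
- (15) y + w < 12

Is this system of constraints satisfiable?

Setting (x, y, z, w, v, u) = (7, 4, 7, 7, 2, 5) satisfies everything: constraint 2: y - u = -1; constraint 3: z + u = 12; constraint 4: z - v = 5, and the others follow.

Satisfiable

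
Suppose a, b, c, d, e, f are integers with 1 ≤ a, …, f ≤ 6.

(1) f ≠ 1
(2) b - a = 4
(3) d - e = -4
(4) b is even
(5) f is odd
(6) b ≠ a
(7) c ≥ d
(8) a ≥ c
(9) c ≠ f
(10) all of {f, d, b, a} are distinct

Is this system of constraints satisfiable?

The assignment a = 2, b = 6, c = 2, d = 1, e = 5, f = 5 works:
  constraint 2 holds since b - a = 4.
  constraint 3 holds since d - e = -4.
  constraint 10 holds since values 5, 1, 6, 2 are distinct.
The rest check out directly.

Satisfiable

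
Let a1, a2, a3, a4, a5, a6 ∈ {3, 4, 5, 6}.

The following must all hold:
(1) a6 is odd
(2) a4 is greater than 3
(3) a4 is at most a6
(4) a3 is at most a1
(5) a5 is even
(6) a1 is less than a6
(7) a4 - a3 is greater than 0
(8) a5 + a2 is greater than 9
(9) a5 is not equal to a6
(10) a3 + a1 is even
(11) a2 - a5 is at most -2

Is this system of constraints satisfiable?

Satisfiable

One satisfying assignment is a1 = 3, a2 = 4, a3 = 3, a4 = 4, a5 = 6, a6 = 5.
For the less obvious constraints — constraint 7: a4 - a3 = 1; constraint 8: a5 + a2 = 10; constraint 11: a2 - a5 = -2 — and the others hold by inspection.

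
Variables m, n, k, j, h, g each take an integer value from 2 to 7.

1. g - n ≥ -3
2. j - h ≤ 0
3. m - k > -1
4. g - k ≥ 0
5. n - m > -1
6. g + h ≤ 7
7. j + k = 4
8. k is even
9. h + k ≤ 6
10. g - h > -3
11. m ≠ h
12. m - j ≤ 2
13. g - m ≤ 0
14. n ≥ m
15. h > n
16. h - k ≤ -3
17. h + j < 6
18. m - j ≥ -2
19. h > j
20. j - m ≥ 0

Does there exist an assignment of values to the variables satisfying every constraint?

Constraints 2, 4, 12, 13, and 16 give j − m ≥ -2, m − g ≥ 0, g − k ≥ 0, k − h ≥ 3, h − j ≥ 0.
Adding all 5 inequalities: the left sides telescope to 0, and the right sides sum to (-2) + 0 + 0 + 3 + 0 = 1. So 0 ≥ 1, which is false.

Unsatisfiable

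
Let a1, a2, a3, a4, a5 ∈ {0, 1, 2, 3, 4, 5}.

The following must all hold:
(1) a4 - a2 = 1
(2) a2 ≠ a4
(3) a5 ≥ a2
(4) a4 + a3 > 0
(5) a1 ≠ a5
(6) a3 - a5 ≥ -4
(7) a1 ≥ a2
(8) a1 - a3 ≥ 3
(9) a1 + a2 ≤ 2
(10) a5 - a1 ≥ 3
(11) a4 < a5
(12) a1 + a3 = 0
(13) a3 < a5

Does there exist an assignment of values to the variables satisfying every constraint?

Unsatisfiable

Constraints 6, 8, and 10 give a3 − a5 ≥ -4, a5 − a1 ≥ 3, a1 − a3 ≥ 3.
Adding all 3 inequalities: the left sides telescope to 0, and the right sides sum to (-4) + 3 + 3 = 2. So 0 ≥ 2, which is false.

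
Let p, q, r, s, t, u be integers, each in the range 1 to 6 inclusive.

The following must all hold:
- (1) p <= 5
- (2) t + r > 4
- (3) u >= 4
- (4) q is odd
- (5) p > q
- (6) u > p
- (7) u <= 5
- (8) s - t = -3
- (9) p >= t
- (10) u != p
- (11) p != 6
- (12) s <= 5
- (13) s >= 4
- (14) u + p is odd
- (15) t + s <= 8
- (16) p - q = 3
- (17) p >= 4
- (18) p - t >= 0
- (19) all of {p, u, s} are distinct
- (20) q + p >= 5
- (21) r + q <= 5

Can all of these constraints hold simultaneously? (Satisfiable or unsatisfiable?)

Constraints 1, 3, 7, 12, 13, and 17 confine each of p, u, s to the 2 values {4, 5}.
Constraint 19 requires all 3 of them to be distinct, but only 2 values are available — impossible by the pigeonhole principle.

Unsatisfiable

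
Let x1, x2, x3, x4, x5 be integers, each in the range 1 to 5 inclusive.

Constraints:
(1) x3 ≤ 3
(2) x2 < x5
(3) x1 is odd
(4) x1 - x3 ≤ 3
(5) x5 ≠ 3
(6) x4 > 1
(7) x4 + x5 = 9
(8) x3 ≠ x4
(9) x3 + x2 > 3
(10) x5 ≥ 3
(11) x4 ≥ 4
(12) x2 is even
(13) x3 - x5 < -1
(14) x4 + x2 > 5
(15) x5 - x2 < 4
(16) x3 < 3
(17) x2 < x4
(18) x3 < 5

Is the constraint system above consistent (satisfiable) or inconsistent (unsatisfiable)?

Satisfiable

The assignment x1 = 3, x2 = 2, x3 = 2, x4 = 5, x5 = 4 works:
  constraint 4 holds since x1 - x3 = 1.
  constraint 7 holds since x4 + x5 = 9.
  constraint 9 holds since x3 + x2 = 4.
The rest check out directly.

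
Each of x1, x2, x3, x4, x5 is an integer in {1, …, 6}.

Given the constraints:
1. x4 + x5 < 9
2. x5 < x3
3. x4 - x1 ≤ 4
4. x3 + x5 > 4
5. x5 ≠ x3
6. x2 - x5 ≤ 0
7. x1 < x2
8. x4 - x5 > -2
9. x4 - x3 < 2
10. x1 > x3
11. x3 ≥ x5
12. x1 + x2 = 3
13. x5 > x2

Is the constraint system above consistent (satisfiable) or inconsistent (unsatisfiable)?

Constraints 2, 7, 10, and 13 give x3 < x1, x1 < x2, x2 < x5, x5 < x3. Chaining: x3 < x1 < x2 < x5 < x3, which forces x3 < x3 — impossible.

Unsatisfiable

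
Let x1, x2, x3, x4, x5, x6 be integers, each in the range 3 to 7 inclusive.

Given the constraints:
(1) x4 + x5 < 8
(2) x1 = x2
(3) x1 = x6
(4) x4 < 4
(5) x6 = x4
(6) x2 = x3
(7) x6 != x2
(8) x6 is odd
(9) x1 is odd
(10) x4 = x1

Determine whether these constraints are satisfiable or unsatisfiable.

Unsatisfiable

From constraints 2, 5, and 10, x6 = x4 = x1 = x2, so x6 = x2. But constraint 7 says x6 ≠ x2. Contradiction.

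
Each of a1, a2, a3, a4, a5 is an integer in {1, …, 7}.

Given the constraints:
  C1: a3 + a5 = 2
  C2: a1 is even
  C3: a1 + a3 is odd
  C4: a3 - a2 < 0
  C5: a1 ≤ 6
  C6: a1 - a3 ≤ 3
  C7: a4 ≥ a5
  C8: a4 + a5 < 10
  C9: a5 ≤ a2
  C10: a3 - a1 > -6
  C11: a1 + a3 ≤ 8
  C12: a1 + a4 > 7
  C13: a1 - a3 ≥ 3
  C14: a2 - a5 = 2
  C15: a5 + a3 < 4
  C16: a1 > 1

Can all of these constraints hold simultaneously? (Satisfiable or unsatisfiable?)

Take a1 = 4, a2 = 3, a3 = 1, a4 = 6, a5 = 1. Then constraint 1: a3 + a5 = 2; constraint 4: a3 - a2 = -2; constraint 6: a1 - a3 = 3, and every other listed constraint is also met.

Satisfiable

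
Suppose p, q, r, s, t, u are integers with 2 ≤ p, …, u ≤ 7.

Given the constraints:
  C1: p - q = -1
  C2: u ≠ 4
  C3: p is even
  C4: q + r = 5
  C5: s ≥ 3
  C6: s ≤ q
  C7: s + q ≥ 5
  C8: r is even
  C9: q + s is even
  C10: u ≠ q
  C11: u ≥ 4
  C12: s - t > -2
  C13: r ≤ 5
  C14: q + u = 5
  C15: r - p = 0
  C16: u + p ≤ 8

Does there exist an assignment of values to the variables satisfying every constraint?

From constraints 5 and 6: q ≥ s ≥ 3. From constraint 11: u ≥ 4. Hence q + u ≥ 7. But constraint 14 requires q + u = 5, and 5 < 7. Contradiction.

Unsatisfiable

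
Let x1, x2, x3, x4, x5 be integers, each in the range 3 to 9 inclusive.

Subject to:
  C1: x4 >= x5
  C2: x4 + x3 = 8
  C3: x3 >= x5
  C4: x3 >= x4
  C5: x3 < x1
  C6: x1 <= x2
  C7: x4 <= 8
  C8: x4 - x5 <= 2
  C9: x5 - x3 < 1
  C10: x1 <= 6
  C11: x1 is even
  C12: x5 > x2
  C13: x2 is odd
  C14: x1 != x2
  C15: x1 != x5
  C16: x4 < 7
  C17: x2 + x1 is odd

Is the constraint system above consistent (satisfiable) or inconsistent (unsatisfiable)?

Unsatisfiable

Constraints 1, 4, 5, 6, and 12 give x1 ≤ x2, x2 < x5, x5 ≤ x4, x4 ≤ x3, x3 < x1. Chaining: x1 ≤ x2 < x5 ≤ x4 ≤ x3 < x1, which forces x1 < x1 — impossible.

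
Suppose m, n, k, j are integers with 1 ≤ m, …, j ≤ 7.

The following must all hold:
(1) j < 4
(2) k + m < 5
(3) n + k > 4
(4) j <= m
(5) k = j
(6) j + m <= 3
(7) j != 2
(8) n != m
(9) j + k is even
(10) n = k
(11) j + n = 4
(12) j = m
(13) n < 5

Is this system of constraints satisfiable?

Unsatisfiable

From constraints 5, 10, and 12, n = k = j = m, so n = m. But constraint 8 says n ≠ m. Contradiction.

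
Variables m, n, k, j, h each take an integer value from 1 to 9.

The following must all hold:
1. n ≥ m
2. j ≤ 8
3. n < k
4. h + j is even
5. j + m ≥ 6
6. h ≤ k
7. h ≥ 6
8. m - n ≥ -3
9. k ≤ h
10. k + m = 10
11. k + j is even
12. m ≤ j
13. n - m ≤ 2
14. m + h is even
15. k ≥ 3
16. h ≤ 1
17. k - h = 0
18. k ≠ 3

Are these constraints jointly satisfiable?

From constraints 9 and 16: k ≤ h ≤ 1. From constraints 2 and 12: m ≤ j ≤ 8. Hence k + m ≤ 9. But constraint 10 requires k + m = 10, and 10 > 9. Contradiction.

Unsatisfiable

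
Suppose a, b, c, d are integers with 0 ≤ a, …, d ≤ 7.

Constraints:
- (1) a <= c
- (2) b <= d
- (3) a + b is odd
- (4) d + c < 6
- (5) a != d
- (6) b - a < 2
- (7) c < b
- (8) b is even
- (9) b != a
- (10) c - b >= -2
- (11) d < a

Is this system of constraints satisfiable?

Constraints 1, 2, 7, and 11 give c < b, b ≤ d, d < a, a ≤ c. Chaining: c < b ≤ d < a ≤ c, which forces c < c — impossible.

Unsatisfiable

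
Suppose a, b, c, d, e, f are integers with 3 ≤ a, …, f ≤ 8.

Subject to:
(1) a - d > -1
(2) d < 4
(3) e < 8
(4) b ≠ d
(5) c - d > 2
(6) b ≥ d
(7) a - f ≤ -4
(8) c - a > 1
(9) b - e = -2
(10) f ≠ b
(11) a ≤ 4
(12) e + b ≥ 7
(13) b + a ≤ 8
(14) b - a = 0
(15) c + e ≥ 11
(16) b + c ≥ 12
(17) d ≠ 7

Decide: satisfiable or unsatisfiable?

Setting (a, b, c, d, e, f) = (4, 4, 8, 3, 6, 8) satisfies everything: constraint 1: a - d = 1; constraint 5: c - d = 5; constraint 7: a - f = -4, and the others follow.

Satisfiable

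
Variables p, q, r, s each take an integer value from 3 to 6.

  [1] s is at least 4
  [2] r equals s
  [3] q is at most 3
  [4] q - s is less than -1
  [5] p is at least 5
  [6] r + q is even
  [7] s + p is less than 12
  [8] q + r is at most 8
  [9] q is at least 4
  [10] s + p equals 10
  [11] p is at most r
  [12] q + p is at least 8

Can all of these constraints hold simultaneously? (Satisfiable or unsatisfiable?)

From constraint 9: q ≥ 4. From constraints 5 and 11: r ≥ p ≥ 5. Hence q + r ≥ 9. But constraint 8 requires q + r ≤ 8, and 8 < 9. Contradiction.

Unsatisfiable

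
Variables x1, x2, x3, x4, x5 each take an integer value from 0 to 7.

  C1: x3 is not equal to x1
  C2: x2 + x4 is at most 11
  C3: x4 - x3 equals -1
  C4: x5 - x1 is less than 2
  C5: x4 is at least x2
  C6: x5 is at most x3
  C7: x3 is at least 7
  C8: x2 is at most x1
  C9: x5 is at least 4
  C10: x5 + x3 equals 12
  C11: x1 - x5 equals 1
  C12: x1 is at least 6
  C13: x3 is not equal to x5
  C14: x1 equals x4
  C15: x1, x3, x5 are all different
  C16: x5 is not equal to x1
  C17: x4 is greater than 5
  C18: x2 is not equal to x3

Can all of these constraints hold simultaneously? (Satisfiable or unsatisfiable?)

Satisfiable

Try x1 = 6, x2 = 4, x3 = 7, x4 = 6, x5 = 5.
Check constraint 2: x2 + x4 = 10; constraint 3: x4 - x3 = -1; constraint 4: x5 - x1 = -1. The remaining constraints are straightforward to verify.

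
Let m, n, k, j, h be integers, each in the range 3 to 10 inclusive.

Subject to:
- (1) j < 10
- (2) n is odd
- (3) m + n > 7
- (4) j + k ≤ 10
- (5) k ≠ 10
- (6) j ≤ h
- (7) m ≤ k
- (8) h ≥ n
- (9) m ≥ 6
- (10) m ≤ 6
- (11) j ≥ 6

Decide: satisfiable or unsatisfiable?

Unsatisfiable

From constraint 11: j ≥ 6. From constraints 7 and 9: k ≥ m ≥ 6. Hence j + k ≥ 12. But constraint 4 requires j + k ≤ 10, and 10 < 12. Contradiction.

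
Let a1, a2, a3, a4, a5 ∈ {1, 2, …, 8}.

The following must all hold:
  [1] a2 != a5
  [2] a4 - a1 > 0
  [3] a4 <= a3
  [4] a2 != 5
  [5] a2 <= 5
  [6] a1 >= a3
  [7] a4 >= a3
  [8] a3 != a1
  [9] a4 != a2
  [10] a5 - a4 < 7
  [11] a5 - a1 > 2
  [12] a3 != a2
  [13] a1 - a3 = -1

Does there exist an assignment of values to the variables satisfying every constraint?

Unsatisfiable

Constraints 2, 3, and 6 give a4 ≤ a3, a3 ≤ a1, a1 < a4. Chaining: a4 ≤ a3 ≤ a1 < a4, which forces a4 < a4 — impossible.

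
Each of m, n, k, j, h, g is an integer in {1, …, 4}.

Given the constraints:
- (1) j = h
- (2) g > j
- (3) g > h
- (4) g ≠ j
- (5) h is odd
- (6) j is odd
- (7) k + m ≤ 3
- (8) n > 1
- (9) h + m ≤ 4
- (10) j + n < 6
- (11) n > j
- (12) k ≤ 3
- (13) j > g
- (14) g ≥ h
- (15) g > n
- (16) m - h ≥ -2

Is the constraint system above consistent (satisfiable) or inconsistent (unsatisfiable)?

Unsatisfiable

Constraints 11, 13, and 15 give g < j, j < n, n < g. Chaining: g < j < n < g, which forces g < g — impossible.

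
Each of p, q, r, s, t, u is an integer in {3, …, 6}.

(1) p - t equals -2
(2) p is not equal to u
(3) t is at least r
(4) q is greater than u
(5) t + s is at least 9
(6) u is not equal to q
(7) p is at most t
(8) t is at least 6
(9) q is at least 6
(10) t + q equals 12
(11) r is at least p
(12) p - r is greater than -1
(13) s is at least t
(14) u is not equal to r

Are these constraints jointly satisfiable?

Try p = 4, q = 6, r = 4, s = 6, t = 6, u = 3.
Check constraint 1: p - t = -2; constraint 5: t + s = 12. The remaining constraints are straightforward to verify.

Satisfiable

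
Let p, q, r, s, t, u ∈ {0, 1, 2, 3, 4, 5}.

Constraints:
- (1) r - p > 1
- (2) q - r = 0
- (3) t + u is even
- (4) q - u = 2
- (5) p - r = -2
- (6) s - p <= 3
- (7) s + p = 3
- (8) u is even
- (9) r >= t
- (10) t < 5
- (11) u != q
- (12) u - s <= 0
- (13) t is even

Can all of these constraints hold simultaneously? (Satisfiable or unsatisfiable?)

Satisfiable

The assignment p = 0, q = 2, r = 2, s = 3, t = 2, u = 0 works:
  constraint 1 holds since r - p = 2.
  constraint 2 holds since q - r = 0.
  constraint 4 holds since q - u = 2.
The rest check out directly.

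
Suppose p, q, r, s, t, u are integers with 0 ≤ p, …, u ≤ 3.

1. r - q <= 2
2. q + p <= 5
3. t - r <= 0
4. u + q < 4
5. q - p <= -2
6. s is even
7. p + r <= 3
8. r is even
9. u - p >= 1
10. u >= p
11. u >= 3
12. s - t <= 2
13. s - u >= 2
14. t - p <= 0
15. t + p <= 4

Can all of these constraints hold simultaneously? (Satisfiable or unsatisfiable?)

Constraints 1, 3, 5, 9, 12, and 13 give p − q ≥ 2, q − r ≥ -2, r − t ≥ 0, t − s ≥ -2, s − u ≥ 2, u − p ≥ 1.
Adding all 6 inequalities: the left sides telescope to 0, and the right sides sum to 2 + (-2) + 0 + (-2) + 2 + 1 = 1. So 0 ≥ 1, which is false.

Unsatisfiable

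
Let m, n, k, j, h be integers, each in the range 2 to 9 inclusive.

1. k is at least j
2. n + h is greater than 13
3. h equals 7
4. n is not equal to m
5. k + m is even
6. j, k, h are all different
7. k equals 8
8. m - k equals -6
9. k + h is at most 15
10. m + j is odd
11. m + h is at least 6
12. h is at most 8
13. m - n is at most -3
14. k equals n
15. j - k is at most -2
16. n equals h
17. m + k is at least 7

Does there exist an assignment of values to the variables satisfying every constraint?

Constraint 7 fixes k = 8 and constraint 3 fixes h = 7. Constraints 14 and 16 give k = n = h, so k = h. But 8 ≠ 7 — contradiction.

Unsatisfiable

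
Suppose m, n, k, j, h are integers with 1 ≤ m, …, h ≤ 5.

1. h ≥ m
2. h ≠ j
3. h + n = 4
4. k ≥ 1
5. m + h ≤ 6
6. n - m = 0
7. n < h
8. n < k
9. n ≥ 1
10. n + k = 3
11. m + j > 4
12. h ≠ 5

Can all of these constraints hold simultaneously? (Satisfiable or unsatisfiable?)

Satisfiable

The assignment m = 1, n = 1, k = 2, j = 5, h = 3 works:
  constraint 3 holds since h + n = 4.
  constraint 5 holds since m + h = 4.
  constraint 6 holds since n - m = 0.
The rest check out directly.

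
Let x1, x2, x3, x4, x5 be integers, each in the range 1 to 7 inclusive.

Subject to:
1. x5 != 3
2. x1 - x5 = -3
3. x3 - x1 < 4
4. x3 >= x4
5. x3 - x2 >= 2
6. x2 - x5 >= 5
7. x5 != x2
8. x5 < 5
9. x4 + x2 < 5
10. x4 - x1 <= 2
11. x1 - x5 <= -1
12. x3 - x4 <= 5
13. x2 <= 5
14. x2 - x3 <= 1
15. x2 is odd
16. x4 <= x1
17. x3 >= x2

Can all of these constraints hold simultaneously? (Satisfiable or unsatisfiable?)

Constraints 5, 6, 10, 11, and 12 give x5 − x1 ≥ 1, x1 − x4 ≥ -2, x4 − x3 ≥ -5, x3 − x2 ≥ 2, x2 − x5 ≥ 5.
Adding all 5 inequalities: the left sides telescope to 0, and the right sides sum to 1 + (-2) + (-5) + 2 + 5 = 1. So 0 ≥ 1, which is false.

Unsatisfiable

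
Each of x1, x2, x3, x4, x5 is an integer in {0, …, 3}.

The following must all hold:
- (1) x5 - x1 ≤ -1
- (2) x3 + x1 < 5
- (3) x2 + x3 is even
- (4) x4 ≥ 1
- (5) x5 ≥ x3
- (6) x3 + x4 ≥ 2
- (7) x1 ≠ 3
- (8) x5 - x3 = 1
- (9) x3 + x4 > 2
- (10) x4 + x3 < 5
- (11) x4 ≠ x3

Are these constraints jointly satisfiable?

One satisfying assignment is x1 = 2, x2 = 0, x3 = 0, x4 = 3, x5 = 1.
For the less obvious constraints — constraint 1: x5 - x1 = -1; constraint 2: x3 + x1 = 2; constraint 6: x3 + x4 = 3 — and the others hold by inspection.

Satisfiable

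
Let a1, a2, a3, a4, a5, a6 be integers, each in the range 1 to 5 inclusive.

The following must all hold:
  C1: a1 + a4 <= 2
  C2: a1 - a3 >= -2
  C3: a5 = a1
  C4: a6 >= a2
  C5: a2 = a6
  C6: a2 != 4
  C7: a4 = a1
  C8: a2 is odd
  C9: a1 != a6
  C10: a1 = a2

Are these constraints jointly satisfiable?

From constraints 5 and 10, a1 = a2 = a6, so a1 = a6. But constraint 9 says a1 ≠ a6. Contradiction.

Unsatisfiable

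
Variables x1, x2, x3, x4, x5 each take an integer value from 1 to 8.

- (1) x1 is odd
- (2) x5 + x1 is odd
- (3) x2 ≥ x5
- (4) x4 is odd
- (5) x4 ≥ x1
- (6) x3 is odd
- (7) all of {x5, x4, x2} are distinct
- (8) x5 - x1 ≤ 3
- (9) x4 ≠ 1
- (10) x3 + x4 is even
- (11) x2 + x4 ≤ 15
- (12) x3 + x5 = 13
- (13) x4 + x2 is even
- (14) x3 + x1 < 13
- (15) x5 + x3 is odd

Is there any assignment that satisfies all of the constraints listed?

Take x1 = 5, x2 = 7, x3 = 7, x4 = 5, x5 = 6. Then constraint 8: x5 - x1 = 1; constraint 11: x2 + x4 = 12; constraint 12: x3 + x5 = 13, and every other listed constraint is also met.

Satisfiable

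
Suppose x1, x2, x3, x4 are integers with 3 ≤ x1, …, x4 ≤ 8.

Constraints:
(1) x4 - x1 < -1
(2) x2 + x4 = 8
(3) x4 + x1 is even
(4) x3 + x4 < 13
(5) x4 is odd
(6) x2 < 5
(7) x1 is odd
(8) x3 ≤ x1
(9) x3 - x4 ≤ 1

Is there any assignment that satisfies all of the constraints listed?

Satisfiable

Setting (x1, x2, x3, x4) = (7, 3, 6, 5) satisfies everything: constraint 1: x4 - x1 = -2; constraint 2: x2 + x4 = 8, and the others follow.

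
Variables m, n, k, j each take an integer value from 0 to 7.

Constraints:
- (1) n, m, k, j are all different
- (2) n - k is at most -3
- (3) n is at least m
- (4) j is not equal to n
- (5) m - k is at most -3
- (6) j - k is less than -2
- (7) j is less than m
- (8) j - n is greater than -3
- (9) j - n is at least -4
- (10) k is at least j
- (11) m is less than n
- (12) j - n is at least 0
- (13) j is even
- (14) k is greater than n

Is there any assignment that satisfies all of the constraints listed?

Constraints 7, 11, and 12 give n ≤ j, j < m, m < n. Chaining: n ≤ j < m < n, which forces n < n — impossible.

Unsatisfiable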